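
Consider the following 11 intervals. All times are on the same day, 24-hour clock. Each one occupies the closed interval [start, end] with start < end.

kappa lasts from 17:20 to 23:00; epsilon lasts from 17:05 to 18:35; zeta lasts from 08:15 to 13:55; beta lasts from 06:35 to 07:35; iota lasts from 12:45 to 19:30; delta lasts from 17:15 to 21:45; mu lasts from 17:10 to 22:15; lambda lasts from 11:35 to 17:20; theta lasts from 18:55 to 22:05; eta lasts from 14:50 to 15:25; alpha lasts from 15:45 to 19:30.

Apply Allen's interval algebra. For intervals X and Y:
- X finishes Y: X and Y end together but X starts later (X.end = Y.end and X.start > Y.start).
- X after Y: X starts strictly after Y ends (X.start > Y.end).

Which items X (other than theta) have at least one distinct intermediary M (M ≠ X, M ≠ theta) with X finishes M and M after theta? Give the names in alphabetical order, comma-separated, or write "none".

none

Target theta = [18:55, 22:05].
Intermediaries M with M after theta: none.
Union: none.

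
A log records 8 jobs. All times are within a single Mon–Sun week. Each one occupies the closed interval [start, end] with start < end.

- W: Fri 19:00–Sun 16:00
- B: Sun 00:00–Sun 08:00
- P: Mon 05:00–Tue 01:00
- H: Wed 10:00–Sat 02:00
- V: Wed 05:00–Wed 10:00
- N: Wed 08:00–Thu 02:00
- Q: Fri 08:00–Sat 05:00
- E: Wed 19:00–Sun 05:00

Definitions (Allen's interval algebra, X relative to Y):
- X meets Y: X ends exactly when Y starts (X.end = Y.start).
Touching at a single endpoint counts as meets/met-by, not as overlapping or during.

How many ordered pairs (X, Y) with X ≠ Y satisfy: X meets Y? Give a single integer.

1

Checking all 56 ordered pairs for relation 'meets'; matching pairs in alphabetical order:
(V, H): V meets H ✓
Count: 1.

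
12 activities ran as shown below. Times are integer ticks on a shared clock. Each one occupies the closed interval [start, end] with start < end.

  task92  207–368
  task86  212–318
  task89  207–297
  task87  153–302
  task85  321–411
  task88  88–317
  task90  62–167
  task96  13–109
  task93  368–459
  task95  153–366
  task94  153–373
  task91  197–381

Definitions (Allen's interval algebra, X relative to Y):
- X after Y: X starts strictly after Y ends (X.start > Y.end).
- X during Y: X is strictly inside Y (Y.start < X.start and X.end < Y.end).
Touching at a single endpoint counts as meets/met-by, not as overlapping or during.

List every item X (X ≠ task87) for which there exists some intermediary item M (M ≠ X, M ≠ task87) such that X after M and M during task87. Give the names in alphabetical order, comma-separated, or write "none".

task85, task93

Target task87 = [153, 302].
Intermediaries M with M during task87: task89.
Via task89 — items with X after task89: task85, task93.
Union: task85, task93.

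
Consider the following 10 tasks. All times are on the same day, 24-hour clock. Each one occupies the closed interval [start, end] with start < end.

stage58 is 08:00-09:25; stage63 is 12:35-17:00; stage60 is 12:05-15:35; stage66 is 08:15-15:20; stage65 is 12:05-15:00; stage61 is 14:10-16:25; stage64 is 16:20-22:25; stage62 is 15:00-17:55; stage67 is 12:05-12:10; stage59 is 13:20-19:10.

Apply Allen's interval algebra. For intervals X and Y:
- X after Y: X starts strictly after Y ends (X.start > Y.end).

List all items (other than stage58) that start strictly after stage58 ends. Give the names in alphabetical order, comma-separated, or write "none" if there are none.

stage59, stage60, stage61, stage62, stage63, stage64, stage65, stage67

Target stage58 = [08:00, 09:25].
stage59 [13:20, 19:10] → after → yes.
stage60 [12:05, 15:35] → after → yes.
stage61 [14:10, 16:25] → after → yes.
stage62 [15:00, 17:55] → after → yes.
stage63 [12:35, 17:00] → after → yes.
stage64 [16:20, 22:25] → after → yes.
stage65 [12:05, 15:00] → after → yes.
stage66 [08:15, 15:20] → overlapped-by → no.
stage67 [12:05, 12:10] → after → yes.
Result: stage59, stage60, stage61, stage62, stage63, stage64, stage65, stage67.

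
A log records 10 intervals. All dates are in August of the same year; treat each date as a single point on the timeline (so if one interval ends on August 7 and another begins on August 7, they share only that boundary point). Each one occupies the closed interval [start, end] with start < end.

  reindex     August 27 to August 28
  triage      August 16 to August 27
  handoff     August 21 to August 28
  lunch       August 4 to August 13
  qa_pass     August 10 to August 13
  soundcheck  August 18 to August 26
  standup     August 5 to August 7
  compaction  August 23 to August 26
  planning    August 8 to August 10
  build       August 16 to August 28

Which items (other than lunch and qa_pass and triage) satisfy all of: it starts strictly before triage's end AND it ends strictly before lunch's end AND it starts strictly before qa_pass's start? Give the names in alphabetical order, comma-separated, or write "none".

planning, standup

Conditions: its start is strictly before triage's end (X.start < August 27) AND its end is strictly before lunch's end (X.end < August 13) AND its start is strictly before qa_pass's start (X.start < August 10).
build: start August 16 < August 27? ✓; end August 28 < August 13? ✗; start August 16 < August 10? ✗ → no.
compaction: start August 23 < August 27? ✓; end August 26 < August 13? ✗; start August 23 < August 10? ✗ → no.
handoff: start August 21 < August 27? ✓; end August 28 < August 13? ✗; start August 21 < August 10? ✗ → no.
planning: start August 8 < August 27? ✓; end August 10 < August 13? ✓; start August 8 < August 10? ✓ → yes.
reindex: start August 27 < August 27? ✗; end August 28 < August 13? ✗; start August 27 < August 10? ✗ → no.
soundcheck: start August 18 < August 27? ✓; end August 26 < August 13? ✗; start August 18 < August 10? ✗ → no.
standup: start August 5 < August 27? ✓; end August 7 < August 13? ✓; start August 5 < August 10? ✓ → yes.
Result: planning, standup.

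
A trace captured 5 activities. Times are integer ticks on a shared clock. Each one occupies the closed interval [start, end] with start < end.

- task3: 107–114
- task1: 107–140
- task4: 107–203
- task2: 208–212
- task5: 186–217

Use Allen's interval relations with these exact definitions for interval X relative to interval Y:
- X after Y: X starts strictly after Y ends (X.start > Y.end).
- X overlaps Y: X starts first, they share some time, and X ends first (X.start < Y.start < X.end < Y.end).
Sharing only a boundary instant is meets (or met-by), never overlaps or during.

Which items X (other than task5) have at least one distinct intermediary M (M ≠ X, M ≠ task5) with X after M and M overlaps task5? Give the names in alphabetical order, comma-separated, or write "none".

task2

Target task5 = [186, 217].
Intermediaries M with M overlaps task5: task4.
Via task4 — items with X after task4: task2.
Union: task2.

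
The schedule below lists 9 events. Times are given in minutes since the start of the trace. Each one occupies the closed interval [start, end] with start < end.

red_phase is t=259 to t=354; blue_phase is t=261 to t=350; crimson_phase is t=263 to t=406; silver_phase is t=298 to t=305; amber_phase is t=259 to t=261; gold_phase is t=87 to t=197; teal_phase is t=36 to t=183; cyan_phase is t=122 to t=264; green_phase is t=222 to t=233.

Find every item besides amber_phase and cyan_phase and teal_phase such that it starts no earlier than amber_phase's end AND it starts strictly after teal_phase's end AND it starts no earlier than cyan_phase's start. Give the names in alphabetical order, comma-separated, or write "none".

Conditions: its start is no earlier than amber_phase's end (X.start >= t=261) AND its start is strictly after teal_phase's end (X.start > t=183) AND its start is no earlier than cyan_phase's start (X.start >= t=122).
blue_phase: start t=261 >= t=261? ✓; start t=261 > t=183? ✓; start t=261 >= t=122? ✓ → yes.
crimson_phase: start t=263 >= t=261? ✓; start t=263 > t=183? ✓; start t=263 >= t=122? ✓ → yes.
gold_phase: start t=87 >= t=261? ✗; start t=87 > t=183? ✗; start t=87 >= t=122? ✗ → no.
green_phase: start t=222 >= t=261? ✗; start t=222 > t=183? ✓; start t=222 >= t=122? ✓ → no.
red_phase: start t=259 >= t=261? ✗; start t=259 > t=183? ✓; start t=259 >= t=122? ✓ → no.
silver_phase: start t=298 >= t=261? ✓; start t=298 > t=183? ✓; start t=298 >= t=122? ✓ → yes.
Result: blue_phase, crimson_phase, silver_phase.

blue_phase, crimson_phase, silver_phase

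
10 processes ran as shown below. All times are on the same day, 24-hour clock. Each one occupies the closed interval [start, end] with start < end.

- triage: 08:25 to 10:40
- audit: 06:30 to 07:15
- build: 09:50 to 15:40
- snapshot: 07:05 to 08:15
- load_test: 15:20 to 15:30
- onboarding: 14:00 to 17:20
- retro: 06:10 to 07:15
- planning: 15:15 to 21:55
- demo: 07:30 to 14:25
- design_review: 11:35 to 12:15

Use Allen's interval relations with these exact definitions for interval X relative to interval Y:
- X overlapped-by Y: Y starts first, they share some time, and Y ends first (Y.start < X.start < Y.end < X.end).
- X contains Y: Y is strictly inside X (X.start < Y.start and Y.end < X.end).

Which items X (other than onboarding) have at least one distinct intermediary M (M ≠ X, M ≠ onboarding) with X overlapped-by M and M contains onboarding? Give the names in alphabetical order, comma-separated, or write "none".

none

Target onboarding = [14:00, 17:20].
Intermediaries M with M contains onboarding: none.
Union: none.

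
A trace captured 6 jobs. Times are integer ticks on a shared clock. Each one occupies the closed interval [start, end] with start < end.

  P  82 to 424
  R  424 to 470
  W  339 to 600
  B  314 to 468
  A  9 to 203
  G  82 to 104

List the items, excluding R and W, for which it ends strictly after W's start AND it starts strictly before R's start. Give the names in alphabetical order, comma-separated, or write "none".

B, P

Conditions: its end is strictly after W's start (X.end > 339) AND its start is strictly before R's start (X.start < 424).
A: end 203 > 339? ✗; start 9 < 424? ✓ → no.
B: end 468 > 339? ✓; start 314 < 424? ✓ → yes.
G: end 104 > 339? ✗; start 82 < 424? ✓ → no.
P: end 424 > 339? ✓; start 82 < 424? ✓ → yes.
Result: B, P.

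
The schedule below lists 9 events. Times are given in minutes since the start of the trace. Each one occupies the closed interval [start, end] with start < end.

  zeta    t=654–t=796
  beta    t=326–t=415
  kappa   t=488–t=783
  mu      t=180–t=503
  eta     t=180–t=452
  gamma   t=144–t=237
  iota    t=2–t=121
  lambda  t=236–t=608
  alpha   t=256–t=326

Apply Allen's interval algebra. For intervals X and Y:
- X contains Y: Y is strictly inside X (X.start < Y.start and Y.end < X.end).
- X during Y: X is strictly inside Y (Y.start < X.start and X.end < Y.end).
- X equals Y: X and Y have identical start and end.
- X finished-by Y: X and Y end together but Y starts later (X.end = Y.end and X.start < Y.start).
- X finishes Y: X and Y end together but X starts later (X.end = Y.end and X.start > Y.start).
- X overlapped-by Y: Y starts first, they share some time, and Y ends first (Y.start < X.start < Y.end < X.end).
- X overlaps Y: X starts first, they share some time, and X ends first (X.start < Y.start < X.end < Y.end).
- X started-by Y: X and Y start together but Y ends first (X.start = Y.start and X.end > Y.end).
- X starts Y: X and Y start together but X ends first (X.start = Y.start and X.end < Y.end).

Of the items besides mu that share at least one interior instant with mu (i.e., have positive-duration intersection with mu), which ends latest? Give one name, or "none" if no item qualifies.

kappa

Target mu = [t=180, t=503].
alpha [t=256, t=326] → during → candidate.
beta [t=326, t=415] → during → candidate.
eta [t=180, t=452] → starts → candidate.
gamma [t=144, t=237] → overlaps → candidate.
iota [t=2, t=121] → before → excluded.
kappa [t=488, t=783] → overlapped-by → candidate.
lambda [t=236, t=608] → overlapped-by → candidate.
zeta [t=654, t=796] → after → excluded.
Among candidates, latest end is t=783 → kappa.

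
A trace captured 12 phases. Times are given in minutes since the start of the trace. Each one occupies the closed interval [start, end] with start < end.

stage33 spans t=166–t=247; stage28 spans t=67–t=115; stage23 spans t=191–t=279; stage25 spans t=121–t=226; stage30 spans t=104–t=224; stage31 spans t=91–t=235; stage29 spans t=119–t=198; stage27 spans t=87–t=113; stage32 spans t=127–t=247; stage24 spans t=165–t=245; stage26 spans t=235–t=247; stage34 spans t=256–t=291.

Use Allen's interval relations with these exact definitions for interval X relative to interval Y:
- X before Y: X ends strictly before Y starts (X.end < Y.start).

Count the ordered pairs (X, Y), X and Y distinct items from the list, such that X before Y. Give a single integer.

Checking all 132 ordered pairs for relation 'before'; matching pairs in alphabetical order:
(stage24, stage34): stage24 before stage34 ✓
(stage25, stage26): stage25 before stage26 ✓
(stage25, stage34): stage25 before stage34 ✓
(stage26, stage34): stage26 before stage34 ✓
(stage27, stage23): stage27 before stage23 ✓
(stage27, stage24): stage27 before stage24 ✓
(stage27, stage25): stage27 before stage25 ✓
(stage27, stage26): stage27 before stage26 ✓
(stage27, stage29): stage27 before stage29 ✓
(stage27, stage32): stage27 before stage32 ✓
(stage27, stage33): stage27 before stage33 ✓
(stage27, stage34): stage27 before stage34 ✓
(stage28, stage23): stage28 before stage23 ✓
(stage28, stage24): stage28 before stage24 ✓
(stage28, stage25): stage28 before stage25 ✓
(stage28, stage26): stage28 before stage26 ✓
(stage28, stage29): stage28 before stage29 ✓
(stage28, stage32): stage28 before stage32 ✓
(stage28, stage33): stage28 before stage33 ✓
(stage28, stage34): stage28 before stage34 ✓
(stage29, stage26): stage29 before stage26 ✓
(stage29, stage34): stage29 before stage34 ✓
(stage30, stage26): stage30 before stage26 ✓
(stage30, stage34): stage30 before stage34 ✓
... plus 3 further pairs not listed.
Count: 27.

27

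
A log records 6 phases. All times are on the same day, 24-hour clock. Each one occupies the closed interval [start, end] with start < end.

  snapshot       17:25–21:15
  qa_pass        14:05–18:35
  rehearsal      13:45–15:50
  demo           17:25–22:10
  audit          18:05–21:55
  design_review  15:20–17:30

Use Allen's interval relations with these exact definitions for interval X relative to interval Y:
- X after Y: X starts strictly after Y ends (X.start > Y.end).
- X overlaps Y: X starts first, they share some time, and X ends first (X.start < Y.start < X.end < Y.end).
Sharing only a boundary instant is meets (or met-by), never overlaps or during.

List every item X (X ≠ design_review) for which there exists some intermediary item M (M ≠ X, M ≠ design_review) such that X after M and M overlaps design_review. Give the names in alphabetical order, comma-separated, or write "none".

audit, demo, snapshot

Target design_review = [15:20, 17:30].
Intermediaries M with M overlaps design_review: rehearsal.
Via rehearsal — items with X after rehearsal: audit, demo, snapshot.
Union: audit, demo, snapshot.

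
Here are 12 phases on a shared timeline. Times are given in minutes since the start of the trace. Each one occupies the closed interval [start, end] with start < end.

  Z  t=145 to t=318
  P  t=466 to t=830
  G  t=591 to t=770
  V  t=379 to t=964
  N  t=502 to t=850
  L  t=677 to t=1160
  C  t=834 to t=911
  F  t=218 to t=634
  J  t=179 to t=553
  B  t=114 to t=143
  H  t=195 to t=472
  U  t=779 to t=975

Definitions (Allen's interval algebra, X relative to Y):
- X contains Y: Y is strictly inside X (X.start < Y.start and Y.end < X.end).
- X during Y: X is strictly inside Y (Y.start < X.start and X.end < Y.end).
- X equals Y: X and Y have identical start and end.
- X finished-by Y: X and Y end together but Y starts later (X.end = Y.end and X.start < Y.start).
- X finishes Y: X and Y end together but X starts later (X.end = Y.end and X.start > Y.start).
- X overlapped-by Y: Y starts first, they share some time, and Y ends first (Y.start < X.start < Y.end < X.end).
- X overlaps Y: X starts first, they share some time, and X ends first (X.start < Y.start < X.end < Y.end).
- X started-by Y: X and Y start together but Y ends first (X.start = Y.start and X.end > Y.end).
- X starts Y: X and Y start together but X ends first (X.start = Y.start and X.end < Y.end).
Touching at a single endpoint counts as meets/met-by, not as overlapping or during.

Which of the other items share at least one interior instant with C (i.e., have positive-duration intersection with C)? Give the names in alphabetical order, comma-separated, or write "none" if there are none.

Target C = [t=834, t=911].
B [t=114, t=143] → before → no.
F [t=218, t=634] → before → no.
G [t=591, t=770] → before → no.
H [t=195, t=472] → before → no.
J [t=179, t=553] → before → no.
L [t=677, t=1160] → contains → yes.
N [t=502, t=850] → overlaps → yes.
P [t=466, t=830] → before → no.
U [t=779, t=975] → contains → yes.
V [t=379, t=964] → contains → yes.
Z [t=145, t=318] → before → no.
Result: L, N, U, V.

L, N, U, V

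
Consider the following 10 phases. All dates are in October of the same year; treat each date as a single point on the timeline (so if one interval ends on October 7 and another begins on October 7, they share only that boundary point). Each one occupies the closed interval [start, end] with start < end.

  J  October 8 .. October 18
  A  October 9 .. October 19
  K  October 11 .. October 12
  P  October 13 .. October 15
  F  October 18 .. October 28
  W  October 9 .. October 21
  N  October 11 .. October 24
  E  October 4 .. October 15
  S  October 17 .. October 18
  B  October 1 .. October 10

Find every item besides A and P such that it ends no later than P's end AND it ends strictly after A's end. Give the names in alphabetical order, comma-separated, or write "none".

none

Conditions: its end is no later than P's end (X.end <= October 15) AND its end is strictly after A's end (X.end > October 19).
B: end October 10 <= October 15? ✓; end October 10 > October 19? ✗ → no.
E: end October 15 <= October 15? ✓; end October 15 > October 19? ✗ → no.
F: end October 28 <= October 15? ✗; end October 28 > October 19? ✓ → no.
J: end October 18 <= October 15? ✗; end October 18 > October 19? ✗ → no.
K: end October 12 <= October 15? ✓; end October 12 > October 19? ✗ → no.
N: end October 24 <= October 15? ✗; end October 24 > October 19? ✓ → no.
S: end October 18 <= October 15? ✗; end October 18 > October 19? ✗ → no.
W: end October 21 <= October 15? ✗; end October 21 > October 19? ✓ → no.
Result: none.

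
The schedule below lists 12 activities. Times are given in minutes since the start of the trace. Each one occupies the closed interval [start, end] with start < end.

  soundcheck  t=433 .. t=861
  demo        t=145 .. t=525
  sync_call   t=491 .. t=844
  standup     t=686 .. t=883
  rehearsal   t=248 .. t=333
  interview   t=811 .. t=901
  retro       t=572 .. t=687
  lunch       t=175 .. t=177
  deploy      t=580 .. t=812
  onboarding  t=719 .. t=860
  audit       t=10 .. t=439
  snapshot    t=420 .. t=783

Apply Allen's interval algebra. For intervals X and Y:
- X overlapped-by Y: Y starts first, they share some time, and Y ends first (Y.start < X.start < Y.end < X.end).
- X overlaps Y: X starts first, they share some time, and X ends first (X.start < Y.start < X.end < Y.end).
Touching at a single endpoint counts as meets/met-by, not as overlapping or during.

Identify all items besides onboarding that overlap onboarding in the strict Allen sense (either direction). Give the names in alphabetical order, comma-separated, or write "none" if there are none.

Target onboarding = [t=719, t=860].
audit [t=10, t=439] → before → no.
demo [t=145, t=525] → before → no.
deploy [t=580, t=812] → overlaps → yes.
interview [t=811, t=901] → overlapped-by → yes.
lunch [t=175, t=177] → before → no.
rehearsal [t=248, t=333] → before → no.
retro [t=572, t=687] → before → no.
snapshot [t=420, t=783] → overlaps → yes.
soundcheck [t=433, t=861] → contains → no.
standup [t=686, t=883] → contains → no.
sync_call [t=491, t=844] → overlaps → yes.
Result: deploy, interview, snapshot, sync_call.

deploy, interview, snapshot, sync_call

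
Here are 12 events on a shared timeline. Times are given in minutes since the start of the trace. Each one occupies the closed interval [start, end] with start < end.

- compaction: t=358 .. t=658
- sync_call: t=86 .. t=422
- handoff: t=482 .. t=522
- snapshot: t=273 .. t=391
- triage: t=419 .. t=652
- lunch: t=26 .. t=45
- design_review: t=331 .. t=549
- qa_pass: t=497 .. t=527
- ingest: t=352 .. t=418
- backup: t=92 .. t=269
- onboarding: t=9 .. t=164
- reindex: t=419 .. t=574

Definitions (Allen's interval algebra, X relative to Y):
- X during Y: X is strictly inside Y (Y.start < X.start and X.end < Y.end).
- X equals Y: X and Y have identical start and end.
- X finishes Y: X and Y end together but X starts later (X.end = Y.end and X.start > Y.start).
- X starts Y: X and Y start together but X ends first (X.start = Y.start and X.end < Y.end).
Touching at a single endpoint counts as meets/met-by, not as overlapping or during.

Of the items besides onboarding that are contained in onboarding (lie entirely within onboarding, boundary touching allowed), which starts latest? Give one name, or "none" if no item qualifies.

Target onboarding = [t=9, t=164].
backup [t=92, t=269] → overlapped-by → excluded.
compaction [t=358, t=658] → after → excluded.
design_review [t=331, t=549] → after → excluded.
handoff [t=482, t=522] → after → excluded.
ingest [t=352, t=418] → after → excluded.
lunch [t=26, t=45] → during → candidate.
qa_pass [t=497, t=527] → after → excluded.
reindex [t=419, t=574] → after → excluded.
snapshot [t=273, t=391] → after → excluded.
sync_call [t=86, t=422] → overlapped-by → excluded.
triage [t=419, t=652] → after → excluded.
Among candidates, latest start is t=26 → lunch.

lunch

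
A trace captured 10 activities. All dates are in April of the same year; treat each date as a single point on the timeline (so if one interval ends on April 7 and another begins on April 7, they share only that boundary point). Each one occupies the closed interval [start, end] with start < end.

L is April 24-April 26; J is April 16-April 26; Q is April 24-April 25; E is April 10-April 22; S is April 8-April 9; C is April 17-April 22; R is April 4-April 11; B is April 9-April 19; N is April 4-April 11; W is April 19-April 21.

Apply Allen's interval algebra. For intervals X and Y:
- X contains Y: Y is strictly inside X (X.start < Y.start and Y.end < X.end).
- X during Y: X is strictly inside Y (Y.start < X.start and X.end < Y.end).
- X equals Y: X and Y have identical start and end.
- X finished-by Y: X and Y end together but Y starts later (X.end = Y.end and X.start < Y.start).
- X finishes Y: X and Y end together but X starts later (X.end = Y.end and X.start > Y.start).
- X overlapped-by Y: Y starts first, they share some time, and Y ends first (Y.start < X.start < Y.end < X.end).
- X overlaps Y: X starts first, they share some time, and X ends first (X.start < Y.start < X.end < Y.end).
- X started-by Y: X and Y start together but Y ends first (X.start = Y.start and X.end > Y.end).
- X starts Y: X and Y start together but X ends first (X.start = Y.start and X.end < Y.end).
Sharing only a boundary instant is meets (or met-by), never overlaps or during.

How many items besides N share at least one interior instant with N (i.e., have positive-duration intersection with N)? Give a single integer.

Target N = [April 4, April 11].
B [April 9, April 19] → overlapped-by → counts.
C [April 17, April 22] → after → no.
E [April 10, April 22] → overlapped-by → counts.
J [April 16, April 26] → after → no.
L [April 24, April 26] → after → no.
Q [April 24, April 25] → after → no.
R [April 4, April 11] → equals → counts.
S [April 8, April 9] → during → counts.
W [April 19, April 21] → after → no.
Total: 4.

4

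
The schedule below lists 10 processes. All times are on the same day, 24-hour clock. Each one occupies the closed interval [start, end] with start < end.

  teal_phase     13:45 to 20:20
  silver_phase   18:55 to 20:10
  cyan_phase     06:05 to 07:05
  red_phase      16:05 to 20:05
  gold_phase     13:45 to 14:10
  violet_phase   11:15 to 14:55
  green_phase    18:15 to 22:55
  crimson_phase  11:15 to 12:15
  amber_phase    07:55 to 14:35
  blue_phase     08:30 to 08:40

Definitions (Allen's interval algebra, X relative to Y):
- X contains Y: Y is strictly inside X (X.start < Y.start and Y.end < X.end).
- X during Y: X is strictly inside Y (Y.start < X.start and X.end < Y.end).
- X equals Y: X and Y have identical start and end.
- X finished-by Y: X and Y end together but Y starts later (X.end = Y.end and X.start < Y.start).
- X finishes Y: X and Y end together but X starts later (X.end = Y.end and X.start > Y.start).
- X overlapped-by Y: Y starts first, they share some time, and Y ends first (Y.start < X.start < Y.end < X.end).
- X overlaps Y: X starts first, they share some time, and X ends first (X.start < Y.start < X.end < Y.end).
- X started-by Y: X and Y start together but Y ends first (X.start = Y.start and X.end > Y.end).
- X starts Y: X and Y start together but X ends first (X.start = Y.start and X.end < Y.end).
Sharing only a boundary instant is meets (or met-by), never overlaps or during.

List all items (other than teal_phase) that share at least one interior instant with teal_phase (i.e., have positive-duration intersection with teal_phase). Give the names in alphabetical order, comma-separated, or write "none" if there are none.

amber_phase, gold_phase, green_phase, red_phase, silver_phase, violet_phase

Target teal_phase = [13:45, 20:20].
amber_phase [07:55, 14:35] → overlaps → yes.
blue_phase [08:30, 08:40] → before → no.
crimson_phase [11:15, 12:15] → before → no.
cyan_phase [06:05, 07:05] → before → no.
gold_phase [13:45, 14:10] → starts → yes.
green_phase [18:15, 22:55] → overlapped-by → yes.
red_phase [16:05, 20:05] → during → yes.
silver_phase [18:55, 20:10] → during → yes.
violet_phase [11:15, 14:55] → overlaps → yes.
Result: amber_phase, gold_phase, green_phase, red_phase, silver_phase, violet_phase.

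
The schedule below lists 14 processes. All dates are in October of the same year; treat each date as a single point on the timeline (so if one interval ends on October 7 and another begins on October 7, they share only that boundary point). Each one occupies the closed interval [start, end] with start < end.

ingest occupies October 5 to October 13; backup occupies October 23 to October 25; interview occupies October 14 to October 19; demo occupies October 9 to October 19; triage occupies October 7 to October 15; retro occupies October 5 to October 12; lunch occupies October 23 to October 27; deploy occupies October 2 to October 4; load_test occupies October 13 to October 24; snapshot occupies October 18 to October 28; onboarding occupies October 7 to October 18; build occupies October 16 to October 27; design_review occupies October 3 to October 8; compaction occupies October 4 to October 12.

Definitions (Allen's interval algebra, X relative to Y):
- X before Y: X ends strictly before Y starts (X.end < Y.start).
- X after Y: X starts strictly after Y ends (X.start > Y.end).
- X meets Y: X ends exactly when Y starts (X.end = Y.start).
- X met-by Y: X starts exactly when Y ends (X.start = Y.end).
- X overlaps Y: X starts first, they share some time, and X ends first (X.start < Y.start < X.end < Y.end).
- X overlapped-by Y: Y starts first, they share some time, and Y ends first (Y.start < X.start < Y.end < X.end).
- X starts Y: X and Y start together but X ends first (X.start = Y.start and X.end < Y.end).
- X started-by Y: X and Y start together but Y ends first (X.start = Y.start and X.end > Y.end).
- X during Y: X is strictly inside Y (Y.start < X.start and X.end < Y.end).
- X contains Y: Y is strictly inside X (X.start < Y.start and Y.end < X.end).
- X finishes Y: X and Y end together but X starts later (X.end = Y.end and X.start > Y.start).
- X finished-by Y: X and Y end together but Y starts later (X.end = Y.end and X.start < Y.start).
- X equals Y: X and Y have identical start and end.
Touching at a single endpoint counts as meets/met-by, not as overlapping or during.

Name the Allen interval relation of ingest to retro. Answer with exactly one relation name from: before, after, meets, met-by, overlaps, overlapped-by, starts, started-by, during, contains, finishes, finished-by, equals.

ingest = [October 5, October 13]; retro = [October 5, October 12].
Compare endpoints: ingest.start = retro.start, ingest.start < retro.end, ingest.end > retro.start, ingest.end > retro.end.
That pattern is 'started-by'.

started-by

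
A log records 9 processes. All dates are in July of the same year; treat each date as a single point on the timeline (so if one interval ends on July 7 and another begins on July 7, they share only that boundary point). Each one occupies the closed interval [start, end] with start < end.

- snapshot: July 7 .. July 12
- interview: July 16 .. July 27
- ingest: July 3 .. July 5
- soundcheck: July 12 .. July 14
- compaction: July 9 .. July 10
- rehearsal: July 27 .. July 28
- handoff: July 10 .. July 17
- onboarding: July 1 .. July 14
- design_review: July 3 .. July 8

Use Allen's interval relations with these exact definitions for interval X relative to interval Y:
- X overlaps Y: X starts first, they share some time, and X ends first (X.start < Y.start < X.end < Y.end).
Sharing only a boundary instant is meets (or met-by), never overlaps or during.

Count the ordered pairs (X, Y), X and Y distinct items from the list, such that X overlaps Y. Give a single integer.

4

Checking all 72 ordered pairs for relation 'overlaps'; matching pairs in alphabetical order:
(design_review, snapshot): design_review overlaps snapshot ✓
(handoff, interview): handoff overlaps interview ✓
(onboarding, handoff): onboarding overlaps handoff ✓
(snapshot, handoff): snapshot overlaps handoff ✓
Count: 4.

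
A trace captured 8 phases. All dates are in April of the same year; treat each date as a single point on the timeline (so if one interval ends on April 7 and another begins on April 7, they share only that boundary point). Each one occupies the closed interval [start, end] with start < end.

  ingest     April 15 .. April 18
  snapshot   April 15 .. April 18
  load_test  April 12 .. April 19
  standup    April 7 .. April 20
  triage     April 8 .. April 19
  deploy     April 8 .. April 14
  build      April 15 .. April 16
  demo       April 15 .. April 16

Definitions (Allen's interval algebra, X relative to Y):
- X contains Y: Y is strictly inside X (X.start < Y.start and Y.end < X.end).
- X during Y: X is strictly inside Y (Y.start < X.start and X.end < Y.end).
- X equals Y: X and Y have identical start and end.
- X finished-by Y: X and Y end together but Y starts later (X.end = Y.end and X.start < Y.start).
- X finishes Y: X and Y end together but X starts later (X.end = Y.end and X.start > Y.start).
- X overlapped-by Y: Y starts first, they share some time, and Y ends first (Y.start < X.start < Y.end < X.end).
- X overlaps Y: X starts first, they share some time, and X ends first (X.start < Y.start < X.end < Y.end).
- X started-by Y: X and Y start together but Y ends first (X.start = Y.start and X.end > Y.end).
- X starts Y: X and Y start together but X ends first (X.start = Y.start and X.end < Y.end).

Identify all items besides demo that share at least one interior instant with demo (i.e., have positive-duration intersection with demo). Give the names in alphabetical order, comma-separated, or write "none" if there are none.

build, ingest, load_test, snapshot, standup, triage

Target demo = [April 15, April 16].
build [April 15, April 16] → equals → yes.
deploy [April 8, April 14] → before → no.
ingest [April 15, April 18] → started-by → yes.
load_test [April 12, April 19] → contains → yes.
snapshot [April 15, April 18] → started-by → yes.
standup [April 7, April 20] → contains → yes.
triage [April 8, April 19] → contains → yes.
Result: build, ingest, load_test, snapshot, standup, triage.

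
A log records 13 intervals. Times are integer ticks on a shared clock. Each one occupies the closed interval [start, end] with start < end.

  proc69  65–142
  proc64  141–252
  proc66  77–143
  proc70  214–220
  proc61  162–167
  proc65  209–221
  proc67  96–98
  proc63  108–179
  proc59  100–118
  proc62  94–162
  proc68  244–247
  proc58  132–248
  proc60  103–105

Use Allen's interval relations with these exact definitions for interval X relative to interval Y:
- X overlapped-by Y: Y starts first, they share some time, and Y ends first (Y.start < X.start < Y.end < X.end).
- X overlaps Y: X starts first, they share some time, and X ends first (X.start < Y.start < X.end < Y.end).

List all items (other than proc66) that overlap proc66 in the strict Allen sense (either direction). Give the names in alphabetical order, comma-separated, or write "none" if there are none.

proc58, proc62, proc63, proc64, proc69

Target proc66 = [77, 143].
proc58 [132, 248] → overlapped-by → yes.
proc59 [100, 118] → during → no.
proc60 [103, 105] → during → no.
proc61 [162, 167] → after → no.
proc62 [94, 162] → overlapped-by → yes.
proc63 [108, 179] → overlapped-by → yes.
proc64 [141, 252] → overlapped-by → yes.
proc65 [209, 221] → after → no.
proc67 [96, 98] → during → no.
proc68 [244, 247] → after → no.
proc69 [65, 142] → overlaps → yes.
proc70 [214, 220] → after → no.
Result: proc58, proc62, proc63, proc64, proc69.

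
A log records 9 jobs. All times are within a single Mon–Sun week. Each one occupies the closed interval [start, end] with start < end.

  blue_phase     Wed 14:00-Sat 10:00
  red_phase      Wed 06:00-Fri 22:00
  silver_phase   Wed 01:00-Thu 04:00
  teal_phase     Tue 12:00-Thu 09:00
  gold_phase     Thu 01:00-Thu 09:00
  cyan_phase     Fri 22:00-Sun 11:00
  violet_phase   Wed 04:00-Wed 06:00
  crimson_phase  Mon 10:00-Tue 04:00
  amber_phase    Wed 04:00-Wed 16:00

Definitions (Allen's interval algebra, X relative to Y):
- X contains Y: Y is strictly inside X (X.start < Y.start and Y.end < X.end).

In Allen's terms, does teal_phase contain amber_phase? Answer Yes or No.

Yes

teal_phase = [Tue 12:00, Thu 09:00], amber_phase = [Wed 04:00, Wed 16:00].
Actual relation of teal_phase to amber_phase: contains.
Asked whether 'contains' holds → Yes.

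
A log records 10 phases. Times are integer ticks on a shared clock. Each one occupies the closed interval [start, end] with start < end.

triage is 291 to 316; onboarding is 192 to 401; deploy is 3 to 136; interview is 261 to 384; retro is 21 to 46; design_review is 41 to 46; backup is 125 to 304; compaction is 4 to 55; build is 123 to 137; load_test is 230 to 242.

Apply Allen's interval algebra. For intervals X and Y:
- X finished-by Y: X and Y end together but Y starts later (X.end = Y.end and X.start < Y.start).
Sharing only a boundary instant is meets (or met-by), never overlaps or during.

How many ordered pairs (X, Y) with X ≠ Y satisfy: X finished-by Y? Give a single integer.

Checking all 90 ordered pairs for relation 'finished-by'; matching pairs in alphabetical order:
(retro, design_review): retro finished-by design_review ✓
Count: 1.

1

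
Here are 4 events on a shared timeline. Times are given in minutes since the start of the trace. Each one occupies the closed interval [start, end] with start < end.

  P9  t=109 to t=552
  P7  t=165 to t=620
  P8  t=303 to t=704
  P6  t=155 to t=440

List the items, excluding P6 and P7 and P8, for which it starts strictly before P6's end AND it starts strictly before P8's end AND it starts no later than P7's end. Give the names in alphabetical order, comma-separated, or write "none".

Conditions: its start is strictly before P6's end (X.start < t=440) AND its start is strictly before P8's end (X.start < t=704) AND its start is no later than P7's end (X.start <= t=620).
P9: start t=109 < t=440? ✓; start t=109 < t=704? ✓; start t=109 <= t=620? ✓ → yes.
Result: P9.

P9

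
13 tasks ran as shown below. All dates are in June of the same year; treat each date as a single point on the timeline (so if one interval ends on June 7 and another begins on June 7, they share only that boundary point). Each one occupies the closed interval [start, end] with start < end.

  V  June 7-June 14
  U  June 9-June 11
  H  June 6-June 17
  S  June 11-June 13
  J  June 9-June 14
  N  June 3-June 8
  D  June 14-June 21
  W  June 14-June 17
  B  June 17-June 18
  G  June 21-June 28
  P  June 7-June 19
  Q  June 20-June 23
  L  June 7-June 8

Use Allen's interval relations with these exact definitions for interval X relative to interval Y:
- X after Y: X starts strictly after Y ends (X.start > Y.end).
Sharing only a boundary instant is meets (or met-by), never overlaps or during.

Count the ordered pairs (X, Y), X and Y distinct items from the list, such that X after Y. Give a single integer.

Checking all 156 ordered pairs for relation 'after'; matching pairs in alphabetical order:
(B, J): B after J ✓
(B, L): B after L ✓
(B, N): B after N ✓
(B, S): B after S ✓
(B, U): B after U ✓
(B, V): B after V ✓
(D, L): D after L ✓
(D, N): D after N ✓
(D, S): D after S ✓
(D, U): D after U ✓
(G, B): G after B ✓
(G, H): G after H ✓
(G, J): G after J ✓
(G, L): G after L ✓
(G, N): G after N ✓
(G, P): G after P ✓
(G, S): G after S ✓
(G, U): G after U ✓
(G, V): G after V ✓
(G, W): G after W ✓
(J, L): J after L ✓
(J, N): J after N ✓
(Q, B): Q after B ✓
(Q, H): Q after H ✓
... plus 16 further pairs not listed.
Count: 40.

40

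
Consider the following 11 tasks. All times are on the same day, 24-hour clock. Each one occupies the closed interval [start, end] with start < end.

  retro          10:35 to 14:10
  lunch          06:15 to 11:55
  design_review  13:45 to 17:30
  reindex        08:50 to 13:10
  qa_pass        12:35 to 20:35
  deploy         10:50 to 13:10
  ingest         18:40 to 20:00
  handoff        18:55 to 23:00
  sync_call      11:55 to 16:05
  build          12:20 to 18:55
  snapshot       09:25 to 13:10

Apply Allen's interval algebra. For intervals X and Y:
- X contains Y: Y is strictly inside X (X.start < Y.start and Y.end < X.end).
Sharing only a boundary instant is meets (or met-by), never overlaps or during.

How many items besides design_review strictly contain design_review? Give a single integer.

Target design_review = [13:45, 17:30].
build [12:20, 18:55] → contains → counts.
deploy [10:50, 13:10] → before → no.
handoff [18:55, 23:00] → after → no.
ingest [18:40, 20:00] → after → no.
lunch [06:15, 11:55] → before → no.
qa_pass [12:35, 20:35] → contains → counts.
reindex [08:50, 13:10] → before → no.
retro [10:35, 14:10] → overlaps → no.
snapshot [09:25, 13:10] → before → no.
sync_call [11:55, 16:05] → overlaps → no.
Total: 2.

2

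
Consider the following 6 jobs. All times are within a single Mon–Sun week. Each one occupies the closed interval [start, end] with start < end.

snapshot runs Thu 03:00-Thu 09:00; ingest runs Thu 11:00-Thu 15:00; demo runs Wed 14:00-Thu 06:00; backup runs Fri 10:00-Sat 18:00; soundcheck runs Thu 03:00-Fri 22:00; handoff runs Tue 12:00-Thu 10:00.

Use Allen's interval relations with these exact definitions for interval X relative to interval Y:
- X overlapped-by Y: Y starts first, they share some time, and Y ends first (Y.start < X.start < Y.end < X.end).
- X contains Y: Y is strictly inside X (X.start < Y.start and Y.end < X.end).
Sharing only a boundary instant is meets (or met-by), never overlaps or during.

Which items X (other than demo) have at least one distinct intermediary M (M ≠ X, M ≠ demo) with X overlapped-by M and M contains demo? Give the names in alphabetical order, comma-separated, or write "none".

Target demo = [Wed 14:00, Thu 06:00].
Intermediaries M with M contains demo: handoff.
Via handoff — items with X overlapped-by handoff: soundcheck.
Union: soundcheck.

soundcheck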